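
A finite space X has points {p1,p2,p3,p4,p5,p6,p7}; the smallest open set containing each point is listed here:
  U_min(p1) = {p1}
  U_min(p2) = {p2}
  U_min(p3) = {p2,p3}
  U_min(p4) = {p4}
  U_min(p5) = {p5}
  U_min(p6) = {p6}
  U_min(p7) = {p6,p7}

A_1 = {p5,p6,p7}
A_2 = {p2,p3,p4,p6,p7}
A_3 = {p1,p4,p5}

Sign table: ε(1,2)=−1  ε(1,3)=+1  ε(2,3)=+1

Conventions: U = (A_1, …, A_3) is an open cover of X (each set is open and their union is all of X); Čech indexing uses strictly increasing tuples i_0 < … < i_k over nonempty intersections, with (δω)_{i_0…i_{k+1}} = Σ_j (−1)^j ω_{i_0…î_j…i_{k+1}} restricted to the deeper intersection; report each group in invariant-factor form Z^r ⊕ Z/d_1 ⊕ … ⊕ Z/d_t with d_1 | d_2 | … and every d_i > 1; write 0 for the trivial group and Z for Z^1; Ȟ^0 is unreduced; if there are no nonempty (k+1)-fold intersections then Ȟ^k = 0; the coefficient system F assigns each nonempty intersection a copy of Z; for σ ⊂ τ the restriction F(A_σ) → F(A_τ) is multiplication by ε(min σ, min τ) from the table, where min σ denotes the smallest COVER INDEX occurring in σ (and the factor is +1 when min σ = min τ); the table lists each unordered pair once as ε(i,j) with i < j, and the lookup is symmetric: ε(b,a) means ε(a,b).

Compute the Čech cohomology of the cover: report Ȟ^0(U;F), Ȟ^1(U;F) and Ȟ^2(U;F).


Ȟ^0(U;F) ≅ 0, Ȟ^1(U;F) ≅ Z/2 and Ȟ^2(U;F) ≅ 0

nonempty intersections:
  A12={p6,p7} A13={p5} A23={p4}
C dims 3,3; δ0: rk 3, SNF 1^2·2
Ȟ^0: (3−3)−0=0 ⇒ 0
Ȟ^1: (3−0)−3=0 plus torsion [2] ⇒ Z/2
Ȟ^2: (0−0)−0=0 ⇒ 0


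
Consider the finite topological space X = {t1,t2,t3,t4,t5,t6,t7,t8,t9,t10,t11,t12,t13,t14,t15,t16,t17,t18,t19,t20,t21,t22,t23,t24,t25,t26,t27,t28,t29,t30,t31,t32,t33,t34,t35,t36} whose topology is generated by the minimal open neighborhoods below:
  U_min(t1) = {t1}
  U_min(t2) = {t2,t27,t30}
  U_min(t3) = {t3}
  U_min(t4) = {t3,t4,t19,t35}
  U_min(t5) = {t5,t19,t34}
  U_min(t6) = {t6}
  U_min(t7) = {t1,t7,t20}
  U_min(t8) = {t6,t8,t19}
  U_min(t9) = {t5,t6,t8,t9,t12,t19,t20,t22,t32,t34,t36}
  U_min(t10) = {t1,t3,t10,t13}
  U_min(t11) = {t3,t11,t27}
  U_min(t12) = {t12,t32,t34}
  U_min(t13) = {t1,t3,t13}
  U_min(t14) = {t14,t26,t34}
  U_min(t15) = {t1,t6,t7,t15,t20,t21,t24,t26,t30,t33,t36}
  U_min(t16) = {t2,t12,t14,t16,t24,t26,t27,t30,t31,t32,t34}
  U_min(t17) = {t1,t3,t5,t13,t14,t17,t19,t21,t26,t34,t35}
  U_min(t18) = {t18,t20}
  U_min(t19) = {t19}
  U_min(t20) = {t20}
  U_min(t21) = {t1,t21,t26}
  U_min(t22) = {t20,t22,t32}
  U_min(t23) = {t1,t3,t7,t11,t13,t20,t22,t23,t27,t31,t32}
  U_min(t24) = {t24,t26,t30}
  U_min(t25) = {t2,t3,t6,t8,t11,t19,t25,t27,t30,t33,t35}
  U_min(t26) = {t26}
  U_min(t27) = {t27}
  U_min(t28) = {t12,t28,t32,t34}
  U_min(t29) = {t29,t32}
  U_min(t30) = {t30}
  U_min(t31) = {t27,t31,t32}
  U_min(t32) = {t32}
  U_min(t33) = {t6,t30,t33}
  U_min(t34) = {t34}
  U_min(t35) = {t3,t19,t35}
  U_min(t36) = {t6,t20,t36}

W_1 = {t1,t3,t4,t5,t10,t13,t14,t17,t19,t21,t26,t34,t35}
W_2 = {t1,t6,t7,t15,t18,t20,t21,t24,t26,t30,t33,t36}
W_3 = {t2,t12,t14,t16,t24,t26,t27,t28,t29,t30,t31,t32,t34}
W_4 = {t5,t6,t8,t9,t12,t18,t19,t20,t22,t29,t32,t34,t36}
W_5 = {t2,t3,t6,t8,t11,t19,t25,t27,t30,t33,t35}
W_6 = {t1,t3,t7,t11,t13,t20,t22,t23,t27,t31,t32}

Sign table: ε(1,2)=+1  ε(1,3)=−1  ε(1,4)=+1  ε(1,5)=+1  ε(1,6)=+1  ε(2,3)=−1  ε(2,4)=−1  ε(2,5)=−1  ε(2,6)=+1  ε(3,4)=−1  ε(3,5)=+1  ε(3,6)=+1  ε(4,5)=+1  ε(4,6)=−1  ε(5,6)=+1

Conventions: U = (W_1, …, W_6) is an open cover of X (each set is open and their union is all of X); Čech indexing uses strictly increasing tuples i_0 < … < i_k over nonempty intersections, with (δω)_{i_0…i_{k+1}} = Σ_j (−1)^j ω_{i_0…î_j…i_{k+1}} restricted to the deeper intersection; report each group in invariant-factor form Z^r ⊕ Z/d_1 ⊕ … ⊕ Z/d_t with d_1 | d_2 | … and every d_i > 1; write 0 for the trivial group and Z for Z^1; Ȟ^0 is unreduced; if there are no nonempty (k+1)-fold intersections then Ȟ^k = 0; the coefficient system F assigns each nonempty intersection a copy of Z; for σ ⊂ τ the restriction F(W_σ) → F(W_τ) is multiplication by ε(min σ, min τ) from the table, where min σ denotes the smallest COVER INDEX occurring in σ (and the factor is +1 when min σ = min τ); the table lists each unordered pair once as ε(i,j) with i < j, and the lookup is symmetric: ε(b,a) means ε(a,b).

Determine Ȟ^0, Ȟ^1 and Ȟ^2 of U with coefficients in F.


cover nerve:
  W12={t1,t21,t26} W13={t14,t26,t34} W14={t5,t19,t34} W15={t3,t19,t35} W16={t1,t3,t13} W23={t24,t26,t30} W24={t6,t18,t20,t36} W25={t6,t30,t33} W26={t1,t7,t20} W34={t12,t29,t32,t34} W35={t2,t27,t30} W36={t27,t31,t32} W45={t6,t8,t19} W46={t20,t22,t32} W56={t3,t11,t27}
  W123={t26} W126={t1} W134={t34} W145={t19} W156={t3} W235={t30} W245={t6} W246={t20} W346={t32} W356={t27}
C dims 6,15,10; δ0: rk 6, SNF 1^5·2; δ1: rk 9, SNF 1^9
Ȟ^0: (6−6)−0=0 ⇒ 0
Ȟ^1: (15−9)−6=0 plus torsion [2] ⇒ Z/2
Ȟ^2: (10−0)−9=1 ⇒ Z

Ȟ^0(U;F) ≅ 0,  Ȟ^1(U;F) ≅ Z/2,  Ȟ^2(U;F) ≅ Z


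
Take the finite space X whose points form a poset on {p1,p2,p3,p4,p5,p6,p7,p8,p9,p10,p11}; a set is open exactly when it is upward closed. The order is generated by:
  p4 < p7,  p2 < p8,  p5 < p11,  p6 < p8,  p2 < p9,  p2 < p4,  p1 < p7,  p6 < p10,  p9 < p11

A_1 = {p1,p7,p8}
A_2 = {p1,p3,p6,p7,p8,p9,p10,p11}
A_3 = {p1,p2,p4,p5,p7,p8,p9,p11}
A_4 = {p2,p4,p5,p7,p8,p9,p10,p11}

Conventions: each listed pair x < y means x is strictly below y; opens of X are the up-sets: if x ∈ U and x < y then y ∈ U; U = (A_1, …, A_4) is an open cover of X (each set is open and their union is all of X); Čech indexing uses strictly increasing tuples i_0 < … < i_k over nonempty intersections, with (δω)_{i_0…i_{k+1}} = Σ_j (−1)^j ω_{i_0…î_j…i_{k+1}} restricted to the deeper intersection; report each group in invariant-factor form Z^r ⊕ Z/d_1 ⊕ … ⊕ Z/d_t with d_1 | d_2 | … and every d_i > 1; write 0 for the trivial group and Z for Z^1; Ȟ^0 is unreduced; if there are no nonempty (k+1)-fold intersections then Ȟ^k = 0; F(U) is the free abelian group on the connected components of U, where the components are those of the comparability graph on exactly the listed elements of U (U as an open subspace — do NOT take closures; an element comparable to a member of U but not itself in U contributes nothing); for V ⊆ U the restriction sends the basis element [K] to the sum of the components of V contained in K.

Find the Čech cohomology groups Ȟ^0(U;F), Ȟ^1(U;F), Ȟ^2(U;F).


Ȟ^0 = Z^2; Ȟ^1 = 0; Ȟ^2 = 0

nonempty overlaps:
  A12={p1,p7,p8} A13={p1,p7,p8} A14={p7,p8} A23={p1,p7,p8,p9,p11} A24={p7,p8,p9,p10,p11} A34={p2,p4,p5,p7,p8,p9,p11}
  A123={p1,p7,p8} A124={p7,p8} A134={p7,p8} A234={p7,p8,p9,p11}
  A1234={p7,p8}
components per intersection:
  A1: {p1,p7} {p8}
  A2: {p1,p7} {p3} {p6,p8,p10} {p9,p11}
  A3: {p1,p2,p4,p5,p7,p8,p9,p11}
  A4: {p2,p4,p5,p7,p8,p9,p11} {p10}
  A12: {p1,p7} {p8}
  A13: {p1,p7} {p8}
  A14: {p7} {p8}
  A23: {p1,p7} {p8} {p9,p11}
  A24: {p7} {p8} {p9,p11} {p10}
  A34: {p2,p4,p5,p7,p8,p9,p11}
  A123: {p1,p7} {p8}
  A124: {p7} {p8}
  A134: {p7} {p8}
  A234: {p7} {p8} {p9,p11}
  A1234: {p7} {p8}
C dims 9,14,9,2; δ0: rk 7, SNF 1^7; δ1: rk 7, SNF 1^7; δ2: rk 2, SNF 1^2
degree 0: 9−7−0 = 2 → Ȟ^0 ≅ Z^2
degree 1: 14−7−7 = 0 → Ȟ^1 ≅ 0
degree 2: 9−2−7 = 0 → Ȟ^2 ≅ 0


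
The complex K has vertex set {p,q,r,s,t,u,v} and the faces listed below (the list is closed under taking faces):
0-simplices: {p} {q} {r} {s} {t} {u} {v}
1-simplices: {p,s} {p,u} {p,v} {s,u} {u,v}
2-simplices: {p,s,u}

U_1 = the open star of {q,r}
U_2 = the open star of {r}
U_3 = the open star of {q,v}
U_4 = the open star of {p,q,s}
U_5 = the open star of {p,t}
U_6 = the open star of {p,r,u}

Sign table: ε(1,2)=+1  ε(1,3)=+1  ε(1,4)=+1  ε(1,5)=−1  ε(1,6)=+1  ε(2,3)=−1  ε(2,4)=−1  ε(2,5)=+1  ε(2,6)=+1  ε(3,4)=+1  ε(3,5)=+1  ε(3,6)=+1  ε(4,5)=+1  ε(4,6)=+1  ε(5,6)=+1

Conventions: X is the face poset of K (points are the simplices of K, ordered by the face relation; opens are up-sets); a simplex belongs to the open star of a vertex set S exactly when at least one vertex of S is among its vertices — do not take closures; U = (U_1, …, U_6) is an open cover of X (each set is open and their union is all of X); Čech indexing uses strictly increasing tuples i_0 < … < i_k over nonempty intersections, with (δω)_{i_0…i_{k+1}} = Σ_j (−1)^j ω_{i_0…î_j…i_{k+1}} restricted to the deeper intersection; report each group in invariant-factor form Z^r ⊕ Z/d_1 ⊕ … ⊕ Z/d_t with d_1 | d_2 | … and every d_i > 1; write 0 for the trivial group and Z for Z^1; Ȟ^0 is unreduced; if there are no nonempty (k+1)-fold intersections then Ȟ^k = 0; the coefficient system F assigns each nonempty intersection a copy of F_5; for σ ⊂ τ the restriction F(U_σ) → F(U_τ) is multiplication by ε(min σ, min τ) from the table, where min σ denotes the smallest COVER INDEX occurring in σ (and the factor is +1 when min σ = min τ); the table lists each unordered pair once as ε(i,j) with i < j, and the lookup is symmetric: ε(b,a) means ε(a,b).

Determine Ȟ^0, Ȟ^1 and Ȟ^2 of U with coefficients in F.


Ȟ^0 = Z/5,  Ȟ^1 = Z/5,  Ȟ^2 = 0

nonempty overlaps:
  U1={{q},{r}} U2={{r}} U3={{q},{v},{p,v},{u,v}} U4={{p},{q},{s},{p,s},{p,u},{p,v},{s,u},{p,s,u}} U5={{p},{t},{p,s},{p,u},{p,v},{p,s,u}} U6={{p},{r},{u},{p,s},{p,u},{p,v},{s,u},{u,v},{p,s,u}}
  U12={{r}} U13={{q}} U14={{q}} U16={{r}} U26={{r}} U34={{q},{p,v}} U35={{p,v}} U36={{p,v},{u,v}} U45={{p},{p,s},{p,u},{p,v},{p,s,u}} U46={{p},{p,s},{p,u},{p,v},{s,u},{p,s,u}} U56={{p},{p,s},{p,u},{p,v},{p,s,u}}
  U126={{r}} U134={{q}} U345={{p,v}} U346={{p,v}} U356={{p,v}} U456={{p},{p,s},{p,u},{p,v},{p,s,u}}
  U3456={{p,v}}
C dims 6,11,6,1; δ0: rk_F5 5; δ1: rk_F5 5; δ2: rk_F5 1
degree 0: 6−5−0 = 1 → Ȟ^0 ≅ Z/5
degree 1: 11−5−5 = 1 → Ȟ^1 ≅ Z/5
degree 2: 6−1−5 = 0 → Ȟ^2 ≅ 0


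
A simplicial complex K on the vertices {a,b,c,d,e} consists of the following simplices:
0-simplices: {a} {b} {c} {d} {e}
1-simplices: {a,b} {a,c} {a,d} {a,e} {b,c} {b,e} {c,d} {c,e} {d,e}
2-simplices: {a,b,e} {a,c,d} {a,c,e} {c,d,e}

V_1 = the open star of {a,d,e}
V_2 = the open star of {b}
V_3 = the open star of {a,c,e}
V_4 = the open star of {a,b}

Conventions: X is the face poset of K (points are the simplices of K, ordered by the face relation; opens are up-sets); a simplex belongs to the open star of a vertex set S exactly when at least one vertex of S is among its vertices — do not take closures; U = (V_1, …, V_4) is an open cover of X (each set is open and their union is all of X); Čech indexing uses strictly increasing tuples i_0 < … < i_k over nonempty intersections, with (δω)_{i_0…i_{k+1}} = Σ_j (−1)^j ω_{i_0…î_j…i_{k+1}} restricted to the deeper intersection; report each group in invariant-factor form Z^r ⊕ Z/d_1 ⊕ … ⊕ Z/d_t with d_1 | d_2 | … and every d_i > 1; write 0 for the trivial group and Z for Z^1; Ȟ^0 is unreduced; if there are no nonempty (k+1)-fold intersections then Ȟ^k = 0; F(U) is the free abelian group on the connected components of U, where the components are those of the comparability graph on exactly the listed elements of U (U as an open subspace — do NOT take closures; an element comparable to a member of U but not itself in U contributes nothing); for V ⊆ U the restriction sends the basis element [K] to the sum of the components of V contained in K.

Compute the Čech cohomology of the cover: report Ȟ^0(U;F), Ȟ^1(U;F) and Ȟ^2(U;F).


Ȟ^0 ≅ Z, Ȟ^1 ≅ Z and Ȟ^2 ≅ 0

nerve simplices:
  V1={{a},{d},{e},{a,b},{a,c},{a,d},{a,e},{b,e},{c,d},{c,e},{d,e},{a,b,e},{a,c,d},{a,c,e},{c,d,e}} V2={{b},{a,b},{b,c},{b,e},{a,b,e}} V3={{a},{c},{e},{a,b},{a,c},{a,d},{a,e},{b,c},{b,e},{c,d},{c,e},{d,e},{a,b,e},{a,c,d},{a,c,e},{c,d,e}} V4={{a},{b},{a,b},{a,c},{a,d},{a,e},{b,c},{b,e},{a,b,e},{a,c,d},{a,c,e}}
  V12={{a,b},{b,e},{a,b,e}} V13={{a},{e},{a,b},{a,c},{a,d},{a,e},{b,e},{c,d},{c,e},{d,e},{a,b,e},{a,c,d},{a,c,e},{c,d,e}} V14={{a},{a,b},{a,c},{a,d},{a,e},{b,e},{a,b,e},{a,c,d},{a,c,e}} V23={{a,b},{b,c},{b,e},{a,b,e}} V24={{b},{a,b},{b,c},{b,e},{a,b,e}} V34={{a},{a,b},{a,c},{a,d},{a,e},{b,c},{b,e},{a,b,e},{a,c,d},{a,c,e}}
  V123={{a,b},{b,e},{a,b,e}} V124={{a,b},{b,e},{a,b,e}} V134={{a},{a,b},{a,c},{a,d},{a,e},{b,e},{a,b,e},{a,c,d},{a,c,e}} V234={{a,b},{b,c},{b,e},{a,b,e}}
  V1234={{a,b},{b,e},{a,b,e}}
components per intersection:
  V1: {{a},{d},{e},{a,b},{a,c},{a,d},{a,e},{b,e},{c,d},{c,e},{d,e},{a,b,e},{a,c,d},{a,c,e},{c,d,e}}
  V2: {{b},{a,b},{b,c},{b,e},{a,b,e}}
  V3: {{a},{c},{e},{a,b},{a,c},{a,d},{a,e},{b,c},{b,e},{c,d},{c,e},{d,e},{a,b,e},{a,c,d},{a,c,e},{c,d,e}}
  V4: {{a},{b},{a,b},{a,c},{a,d},{a,e},{b,c},{b,e},{a,b,e},{a,c,d},{a,c,e}}
  V12: {{a,b},{b,e},{a,b,e}}
  V13: {{a},{e},{a,b},{a,c},{a,d},{a,e},{b,e},{c,d},{c,e},{d,e},{a,b,e},{a,c,d},{a,c,e},{c,d,e}}
  V14: {{a},{a,b},{a,c},{a,d},{a,e},{b,e},{a,b,e},{a,c,d},{a,c,e}}
  V23: {{a,b},{b,e},{a,b,e}} {{b,c}}
  V24: {{b},{a,b},{b,c},{b,e},{a,b,e}}
  V34: {{a},{a,b},{a,c},{a,d},{a,e},{b,e},{a,b,e},{a,c,d},{a,c,e}} {{b,c}}
  V123: {{a,b},{b,e},{a,b,e}}
  V124: {{a,b},{b,e},{a,b,e}}
  V134: {{a},{a,b},{a,c},{a,d},{a,e},{b,e},{a,b,e},{a,c,d},{a,c,e}}
  V234: {{a,b},{b,e},{a,b,e}} {{b,c}}
  V1234: {{a,b},{b,e},{a,b,e}}
C dims 4,8,5,1; δ0: rk 3, SNF 1^3; δ1: rk 4, SNF 1^4; δ2: rk 1, SNF 1^1
degree 0: 4−3−0 = 1 → Ȟ^0 ≅ Z
degree 1: 8−4−3 = 1 → Ȟ^1 ≅ Z
degree 2: 5−1−4 = 0 → Ȟ^2 ≅ 0


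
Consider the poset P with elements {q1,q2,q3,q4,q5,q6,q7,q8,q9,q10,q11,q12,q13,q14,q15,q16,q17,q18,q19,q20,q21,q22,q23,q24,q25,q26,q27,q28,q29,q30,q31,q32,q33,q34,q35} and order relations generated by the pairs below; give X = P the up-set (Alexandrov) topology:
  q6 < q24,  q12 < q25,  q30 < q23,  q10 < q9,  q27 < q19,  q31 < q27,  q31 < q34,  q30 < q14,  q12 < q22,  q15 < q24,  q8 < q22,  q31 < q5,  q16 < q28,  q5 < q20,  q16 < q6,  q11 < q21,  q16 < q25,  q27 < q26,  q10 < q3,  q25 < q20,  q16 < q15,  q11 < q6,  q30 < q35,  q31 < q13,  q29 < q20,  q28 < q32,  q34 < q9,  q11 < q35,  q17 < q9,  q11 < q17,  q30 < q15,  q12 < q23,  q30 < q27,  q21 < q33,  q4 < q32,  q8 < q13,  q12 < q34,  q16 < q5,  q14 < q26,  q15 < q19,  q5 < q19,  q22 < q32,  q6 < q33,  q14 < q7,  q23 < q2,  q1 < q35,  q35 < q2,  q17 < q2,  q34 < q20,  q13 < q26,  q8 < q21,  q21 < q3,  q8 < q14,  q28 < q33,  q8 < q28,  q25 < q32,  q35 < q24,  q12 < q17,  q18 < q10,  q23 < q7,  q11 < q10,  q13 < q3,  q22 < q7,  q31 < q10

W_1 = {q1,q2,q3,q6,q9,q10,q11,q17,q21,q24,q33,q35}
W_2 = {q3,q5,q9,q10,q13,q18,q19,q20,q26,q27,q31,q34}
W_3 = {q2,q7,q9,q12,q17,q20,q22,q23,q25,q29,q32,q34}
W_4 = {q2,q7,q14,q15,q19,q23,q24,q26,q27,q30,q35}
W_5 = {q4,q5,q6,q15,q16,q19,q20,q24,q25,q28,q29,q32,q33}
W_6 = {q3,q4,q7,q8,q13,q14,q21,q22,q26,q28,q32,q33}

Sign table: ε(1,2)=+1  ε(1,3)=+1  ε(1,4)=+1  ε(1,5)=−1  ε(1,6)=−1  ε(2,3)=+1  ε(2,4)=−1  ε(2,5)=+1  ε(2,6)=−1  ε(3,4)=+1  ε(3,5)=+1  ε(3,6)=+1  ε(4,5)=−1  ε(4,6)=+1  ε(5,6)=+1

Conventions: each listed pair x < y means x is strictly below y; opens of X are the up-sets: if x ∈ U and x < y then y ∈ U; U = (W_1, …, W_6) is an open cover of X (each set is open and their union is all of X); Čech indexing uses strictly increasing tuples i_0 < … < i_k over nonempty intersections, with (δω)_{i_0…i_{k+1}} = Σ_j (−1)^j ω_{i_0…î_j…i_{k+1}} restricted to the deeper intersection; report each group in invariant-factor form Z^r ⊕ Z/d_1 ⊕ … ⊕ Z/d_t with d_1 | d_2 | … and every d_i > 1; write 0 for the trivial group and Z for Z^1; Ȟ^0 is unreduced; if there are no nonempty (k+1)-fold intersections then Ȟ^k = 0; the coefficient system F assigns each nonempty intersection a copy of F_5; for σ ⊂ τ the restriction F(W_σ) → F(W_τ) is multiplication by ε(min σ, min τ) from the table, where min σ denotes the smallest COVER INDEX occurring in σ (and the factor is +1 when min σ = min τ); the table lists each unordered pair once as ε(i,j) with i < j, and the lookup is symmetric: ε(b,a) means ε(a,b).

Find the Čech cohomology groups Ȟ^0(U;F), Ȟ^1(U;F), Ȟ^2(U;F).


cover nerve:
  W12={q3,q9,q10} W13={q2,q9,q17} W14={q2,q24,q35} W15={q6,q24,q33} W16={q3,q21,q33} W23={q9,q20,q34} W24={q19,q26,q27} W25={q5,q19,q20} W26={q3,q13,q26} W34={q2,q7,q23} W35={q20,q25,q29,q32} W36={q7,q22,q32} W45={q15,q19,q24} W46={q7,q14,q26} W56={q4,q28,q32,q33}
  W123={q9} W126={q3} W134={q2} W145={q24} W156={q33} W235={q20} W245={q19} W246={q26} W346={q7} W356={q32}
C dims 6,15,10; δ0: rk_F5 6; δ1: rk_F5 9
Ȟ^0: (6−6)−0=0 ⇒ 0
Ȟ^1: (15−9)−6=0 ⇒ 0
Ȟ^2: (10−0)−9=1 ⇒ Z/5

Ȟ^0 = 0, Ȟ^1 = 0, Ȟ^2 = Z/5


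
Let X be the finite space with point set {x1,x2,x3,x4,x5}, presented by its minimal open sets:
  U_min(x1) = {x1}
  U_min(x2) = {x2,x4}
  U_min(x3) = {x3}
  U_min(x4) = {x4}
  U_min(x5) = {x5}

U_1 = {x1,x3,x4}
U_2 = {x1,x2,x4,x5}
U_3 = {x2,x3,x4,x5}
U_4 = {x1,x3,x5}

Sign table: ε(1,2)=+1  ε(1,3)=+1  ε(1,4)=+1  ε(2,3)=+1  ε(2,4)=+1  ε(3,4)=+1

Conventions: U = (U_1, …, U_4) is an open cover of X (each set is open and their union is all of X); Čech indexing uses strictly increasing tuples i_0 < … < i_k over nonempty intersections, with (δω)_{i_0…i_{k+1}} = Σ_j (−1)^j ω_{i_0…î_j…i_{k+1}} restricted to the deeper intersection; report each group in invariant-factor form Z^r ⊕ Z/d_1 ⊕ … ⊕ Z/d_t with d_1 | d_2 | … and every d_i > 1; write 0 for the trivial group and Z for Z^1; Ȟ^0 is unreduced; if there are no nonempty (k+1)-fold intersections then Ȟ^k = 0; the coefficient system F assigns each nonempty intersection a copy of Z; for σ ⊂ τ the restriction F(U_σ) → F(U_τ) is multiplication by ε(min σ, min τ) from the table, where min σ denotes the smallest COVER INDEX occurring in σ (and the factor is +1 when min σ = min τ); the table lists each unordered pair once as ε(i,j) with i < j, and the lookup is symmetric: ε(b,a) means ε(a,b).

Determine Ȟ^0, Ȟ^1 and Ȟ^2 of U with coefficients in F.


nerve of the cover:
  U12={x1,x4} U13={x3,x4} U14={x1,x3} U23={x2,x4,x5} U24={x1,x5} U34={x3,x5}
  U123={x4} U124={x1} U134={x3} U234={x5}
C dims 4,6,4; δ0: rk 3, SNF 1^3; δ1: rk 3, SNF 1^3
Ȟ^0 = (4 − 3) − 0 = 1, so Ȟ^0 ≅ Z
Ȟ^1 = (6 − 3) − 3 = 0, so Ȟ^1 ≅ 0
Ȟ^2 = (4 − 0) − 3 = 1, so Ȟ^2 ≅ Z

Ȟ^0 = Z,  Ȟ^1 = 0,  Ȟ^2 = Z


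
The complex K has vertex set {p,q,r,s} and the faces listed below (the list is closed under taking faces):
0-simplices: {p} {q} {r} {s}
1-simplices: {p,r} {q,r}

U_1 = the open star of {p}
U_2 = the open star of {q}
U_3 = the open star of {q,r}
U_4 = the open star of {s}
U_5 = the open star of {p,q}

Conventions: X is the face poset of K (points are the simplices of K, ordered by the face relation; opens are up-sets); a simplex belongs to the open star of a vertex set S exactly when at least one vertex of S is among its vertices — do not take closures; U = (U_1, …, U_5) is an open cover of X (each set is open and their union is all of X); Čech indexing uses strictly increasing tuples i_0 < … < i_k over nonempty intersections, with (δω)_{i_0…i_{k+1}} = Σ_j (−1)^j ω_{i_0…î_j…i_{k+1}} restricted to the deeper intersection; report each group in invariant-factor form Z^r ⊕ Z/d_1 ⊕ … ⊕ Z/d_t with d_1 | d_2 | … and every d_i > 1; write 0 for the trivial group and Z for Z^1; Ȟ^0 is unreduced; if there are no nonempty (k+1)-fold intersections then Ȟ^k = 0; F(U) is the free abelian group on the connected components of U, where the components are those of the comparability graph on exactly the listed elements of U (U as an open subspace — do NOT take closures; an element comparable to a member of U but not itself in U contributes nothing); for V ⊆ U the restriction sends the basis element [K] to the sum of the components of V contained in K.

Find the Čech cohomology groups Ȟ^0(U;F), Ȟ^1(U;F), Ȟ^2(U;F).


Ȟ^0 = Z^2, Ȟ^1 = 0, Ȟ^2 = 0

cover nerve:
  U1={{p},{p,r}} U2={{q},{q,r}} U3={{q},{r},{p,r},{q,r}} U4={{s}} U5={{p},{q},{p,r},{q,r}}
  U13={{p,r}} U15={{p},{p,r}} U23={{q},{q,r}} U25={{q},{q,r}} U35={{q},{p,r},{q,r}}
  U135={{p,r}} U235={{q},{q,r}}
components per intersection:
  U1: {{p},{p,r}}
  U2: {{q},{q,r}}
  U3: {{q},{r},{p,r},{q,r}}
  U4: {{s}}
  U5: {{p},{p,r}} {{q},{q,r}}
  U13: {{p,r}}
  U15: {{p},{p,r}}
  U23: {{q},{q,r}}
  U25: {{q},{q,r}}
  U35: {{q},{q,r}} {{p,r}}
  U135: {{p,r}}
  U235: {{q},{q,r}}
C dims 6,6,2; δ0: rk 4, SNF 1^4; δ1: rk 2, SNF 1^2
Ȟ^0: (6−4)−0=2 ⇒ Z^2
Ȟ^1: (6−2)−4=0 ⇒ 0
Ȟ^2: (2−0)−2=0 ⇒ 0


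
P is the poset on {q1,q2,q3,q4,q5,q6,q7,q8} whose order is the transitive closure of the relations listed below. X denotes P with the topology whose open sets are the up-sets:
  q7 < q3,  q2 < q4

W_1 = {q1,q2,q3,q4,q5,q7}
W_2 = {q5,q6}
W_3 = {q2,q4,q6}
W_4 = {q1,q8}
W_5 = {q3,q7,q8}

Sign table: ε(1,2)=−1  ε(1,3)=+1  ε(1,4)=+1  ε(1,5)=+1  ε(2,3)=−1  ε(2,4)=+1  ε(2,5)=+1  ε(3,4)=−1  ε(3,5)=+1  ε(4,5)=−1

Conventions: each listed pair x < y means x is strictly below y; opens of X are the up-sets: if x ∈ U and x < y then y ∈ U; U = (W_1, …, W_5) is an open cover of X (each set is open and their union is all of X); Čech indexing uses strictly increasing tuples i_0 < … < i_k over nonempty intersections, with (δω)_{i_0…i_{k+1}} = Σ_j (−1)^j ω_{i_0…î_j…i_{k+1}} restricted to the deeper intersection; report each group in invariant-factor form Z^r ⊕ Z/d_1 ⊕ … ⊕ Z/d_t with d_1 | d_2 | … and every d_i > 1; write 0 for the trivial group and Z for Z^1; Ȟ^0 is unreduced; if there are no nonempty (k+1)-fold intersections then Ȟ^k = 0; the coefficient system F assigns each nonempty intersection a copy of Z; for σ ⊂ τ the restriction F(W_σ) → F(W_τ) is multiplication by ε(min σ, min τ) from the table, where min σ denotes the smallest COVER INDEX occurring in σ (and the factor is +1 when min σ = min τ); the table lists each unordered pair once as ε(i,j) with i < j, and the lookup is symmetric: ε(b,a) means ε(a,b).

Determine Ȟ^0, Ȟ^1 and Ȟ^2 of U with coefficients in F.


nerve of the cover:
  W12={q5} W13={q2,q4} W14={q1} W15={q3,q7} W23={q6} W45={q8}
C dims 5,6; δ0: rk 5, SNF 1^4·2
Ȟ^0 = (5 − 5) − 0 = 0, so Ȟ^0 ≅ 0
Ȟ^1 = (6 − 0) − 5 = 1 plus torsion [2], so Ȟ^1 ≅ Z ⊕ Z/2
Ȟ^2 = (0 − 0) − 0 = 0, so Ȟ^2 ≅ 0

Ȟ^0(U;F) ≅ 0, Ȟ^1(U;F) ≅ Z ⊕ Z/2 and Ȟ^2(U;F) ≅ 0


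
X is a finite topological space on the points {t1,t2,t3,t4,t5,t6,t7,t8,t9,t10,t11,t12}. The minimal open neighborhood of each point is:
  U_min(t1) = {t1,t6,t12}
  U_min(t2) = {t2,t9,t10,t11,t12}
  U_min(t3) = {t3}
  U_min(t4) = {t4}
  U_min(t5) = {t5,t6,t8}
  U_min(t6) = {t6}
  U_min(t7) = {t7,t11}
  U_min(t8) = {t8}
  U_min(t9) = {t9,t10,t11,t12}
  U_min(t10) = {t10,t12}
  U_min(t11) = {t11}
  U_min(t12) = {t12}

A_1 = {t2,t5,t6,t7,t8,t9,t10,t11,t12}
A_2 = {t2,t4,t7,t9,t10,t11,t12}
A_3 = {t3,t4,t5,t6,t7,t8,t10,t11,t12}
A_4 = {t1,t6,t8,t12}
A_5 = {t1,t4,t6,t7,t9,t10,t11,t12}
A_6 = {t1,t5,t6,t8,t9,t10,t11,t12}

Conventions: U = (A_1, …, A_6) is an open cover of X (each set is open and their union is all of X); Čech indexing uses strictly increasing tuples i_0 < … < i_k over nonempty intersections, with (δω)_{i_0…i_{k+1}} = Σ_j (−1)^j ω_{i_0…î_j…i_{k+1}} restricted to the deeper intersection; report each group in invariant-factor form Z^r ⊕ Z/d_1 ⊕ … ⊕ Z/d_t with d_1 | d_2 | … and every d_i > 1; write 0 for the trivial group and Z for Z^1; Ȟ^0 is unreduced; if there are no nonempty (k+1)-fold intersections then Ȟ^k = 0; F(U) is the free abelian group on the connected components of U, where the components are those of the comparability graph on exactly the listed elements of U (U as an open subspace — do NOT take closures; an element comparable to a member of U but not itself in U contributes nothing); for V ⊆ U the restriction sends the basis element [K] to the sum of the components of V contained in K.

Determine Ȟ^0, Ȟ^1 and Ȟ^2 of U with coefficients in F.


Ȟ^0 = Z^3,  Ȟ^1 = 0,  Ȟ^2 = 0

nerve of the cover:
  A12={t2,t7,t9,t10,t11,t12} A13={t5,t6,t7,t8,t10,t11,t12} A14={t6,t8,t12} A15={t6,t7,t9,t10,t11,t12} A16={t5,t6,t8,t9,t10,t11,t12} A23={t4,t7,t10,t11,t12} A24={t12} A25={t4,t7,t9,t10,t11,t12} A26={t9,t10,t11,t12} A34={t6,t8,t12} A35={t4,t6,t7,t10,t11,t12} A36={t5,t6,t8,t10,t11,t12} A45={t1,t6,t12} A46={t1,t6,t8,t12} A56={t1,t6,t9,t10,t11,t12}
  A123={t7,t10,t11,t12} A124={t12} A125={t7,t9,t10,t11,t12} A126={t9,t10,t11,t12} A134={t6,t8,t12} A135={t6,t7,t10,t11,t12} A136={t5,t6,t8,t10,t11,t12} A145={t6,t12} A146={t6,t8,t12} A156={t6,t9,t10,t11,t12} A234={t12} A235={t4,t7,t10,t11,t12} A236={t10,t11,t12} A245={t12} A246={t12} A256={t9,t10,t11,t12} A345={t6,t12} A346={t6,t8,t12} A356={t6,t10,t11,t12} A456={t1,t6,t12}
  A1234={t12} A1235={t7,t10,t11,t12} A1236={t10,t11,t12} A1245={t12} A1246={t12} A1256={t9,t10,t11,t12} A1345={t6,t12} A1346={t6,t8,t12} A1356={t6,t10,t11,t12} A1456={t6,t12} A2345={t12} A2346={t12} A2356={t10,t11,t12} A2456={t12} A3456={t6,t12}
  A12345={t12} A12346={t12} A12356={t10,t11,t12} A12456={t12} A13456={t6,t12} A23456={t12}
  A123456={t12}
components per intersection:
  A1: {t2,t7,t9,t10,t11,t12} {t5,t6,t8}
  A2: {t2,t7,t9,t10,t11,t12} {t4}
  A3: {t3} {t4} {t5,t6,t8} {t7,t11} {t10,t12}
  A4: {t1,t6,t12} {t8}
  A5: {t1,t6,t7,t9,t10,t11,t12} {t4}
  A6: {t1,t5,t6,t8,t9,t10,t11,t12}
  A12: {t2,t7,t9,t10,t11,t12}
  A13: {t5,t6,t8} {t7,t11} {t10,t12}
  A14: {t6} {t8} {t12}
  A15: {t6} {t7,t9,t10,t11,t12}
  A16: {t5,t6,t8} {t9,t10,t11,t12}
  A23: {t4} {t7,t11} {t10,t12}
  A24: {t12}
  A25: {t4} {t7,t9,t10,t11,t12}
  A26: {t9,t10,t11,t12}
  A34: {t6} {t8} {t12}
  A35: {t4} {t6} {t7,t11} {t10,t12}
  A36: {t5,t6,t8} {t10,t12} {t11}
  A45: {t1,t6,t12}
  A46: {t1,t6,t12} {t8}
  A56: {t1,t6,t9,t10,t11,t12}
  A123: {t7,t11} {t10,t12}
  A124: {t12}
  A125: {t7,t9,t10,t11,t12}
  A126: {t9,t10,t11,t12}
  A134: {t6} {t8} {t12}
  A135: {t6} {t7,t11} {t10,t12}
  A136: {t5,t6,t8} {t10,t12} {t11}
  A145: {t6} {t12}
  A146: {t6} {t8} {t12}
  A156: {t6} {t9,t10,t11,t12}
  A234: {t12}
  A235: {t4} {t7,t11} {t10,t12}
  A236: {t10,t12} {t11}
  A245: {t12}
  A246: {t12}
  A256: {t9,t10,t11,t12}
  A345: {t6} {t12}
  A346: {t6} {t8} {t12}
  A356: {t6} {t10,t12} {t11}
  A456: {t1,t6,t12}
  A1234: {t12}
  A1235: {t7,t11} {t10,t12}
  A1236: {t10,t12} {t11}
  A1245: {t12}
  A1246: {t12}
  A1256: {t9,t10,t11,t12}
  A1345: {t6} {t12}
  A1346: {t6} {t8} {t12}
  A1356: {t6} {t10,t12} {t11}
  A1456: {t6} {t12}
  A2345: {t12}
  A2346: {t12}
  A2356: {t10,t12} {t11}
  A2456: {t12}
  A3456: {t6} {t12}
  A12345: {t12}
  A12346: {t12}
  A12356: {t10,t12} {t11}
  A12456: {t12}
  A13456: {t6} {t12}
  A23456: {t12}
  A123456: {t12}
C dims 14,32,39,25; δ0: rk 11, SNF 1^11; δ1: rk 21, SNF 1^21; δ2: rk 18, SNF 1^18
Ȟ^0 = (14 − 11) − 0 = 3, so Ȟ^0 ≅ Z^3
Ȟ^1 = (32 − 21) − 11 = 0, so Ȟ^1 ≅ 0
Ȟ^2 = (39 − 18) − 21 = 0, so Ȟ^2 ≅ 0


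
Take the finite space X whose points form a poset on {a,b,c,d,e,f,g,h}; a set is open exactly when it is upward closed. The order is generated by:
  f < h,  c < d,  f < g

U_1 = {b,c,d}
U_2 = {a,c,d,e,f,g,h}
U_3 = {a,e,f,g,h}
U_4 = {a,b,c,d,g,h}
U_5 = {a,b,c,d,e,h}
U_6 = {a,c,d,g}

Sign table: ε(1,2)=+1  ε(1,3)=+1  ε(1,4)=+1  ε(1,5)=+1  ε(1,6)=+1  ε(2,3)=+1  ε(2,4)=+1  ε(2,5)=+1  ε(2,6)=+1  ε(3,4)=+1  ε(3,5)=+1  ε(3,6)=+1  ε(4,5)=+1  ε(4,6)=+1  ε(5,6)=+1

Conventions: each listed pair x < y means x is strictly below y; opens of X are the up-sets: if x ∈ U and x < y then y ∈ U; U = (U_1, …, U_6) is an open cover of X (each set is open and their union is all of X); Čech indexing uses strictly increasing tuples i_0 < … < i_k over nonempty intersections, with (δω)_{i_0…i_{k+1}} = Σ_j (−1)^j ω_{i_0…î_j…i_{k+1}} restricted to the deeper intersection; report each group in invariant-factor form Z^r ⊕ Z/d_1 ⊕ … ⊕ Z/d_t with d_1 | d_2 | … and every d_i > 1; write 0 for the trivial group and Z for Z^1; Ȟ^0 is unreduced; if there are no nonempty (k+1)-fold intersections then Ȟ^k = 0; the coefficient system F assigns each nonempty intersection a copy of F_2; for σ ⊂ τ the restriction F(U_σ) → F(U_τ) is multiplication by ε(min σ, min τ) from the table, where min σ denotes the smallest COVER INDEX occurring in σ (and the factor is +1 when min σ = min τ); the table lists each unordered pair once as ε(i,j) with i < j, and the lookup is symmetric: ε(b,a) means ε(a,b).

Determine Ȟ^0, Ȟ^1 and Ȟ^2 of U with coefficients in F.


Ȟ^0 = Z/2; Ȟ^1 = 0; Ȟ^2 = 0

nonempty intersections:
  U12={c,d} U14={b,c,d} U15={b,c,d} U16={c,d} U23={a,e,f,g,h} U24={a,c,d,g,h} U25={a,c,d,e,h} U26={a,c,d,g} U34={a,g,h} U35={a,e,h} U36={a,g} U45={a,b,c,d,h} U46={a,c,d,g} U56={a,c,d}
  U124={c,d} U125={c,d} U126={c,d} U145={b,c,d} U146={c,d} U156={c,d} U234={a,g,h} U235={a,e,h} U236={a,g} U245={a,c,d,h} U246={a,c,d,g} U256={a,c,d} U345={a,h} U346={a,g} U356={a} U456={a,c,d}
  U1245={c,d} U1246={c,d} U1256={c,d} U1456={c,d} U2345={a,h} U2346={a,g} U2356={a} U2456={a,c,d} U3456={a}
  U12456={c,d} U23456={a}
C dims 6,14,16,9; δ0: rk_F2 5; δ1: rk_F2 9; δ2: rk_F2 7
Ȟ^0: (6−5)−0=1 ⇒ Z/2
Ȟ^1: (14−9)−5=0 ⇒ 0
Ȟ^2: (16−7)−9=0 ⇒ 0


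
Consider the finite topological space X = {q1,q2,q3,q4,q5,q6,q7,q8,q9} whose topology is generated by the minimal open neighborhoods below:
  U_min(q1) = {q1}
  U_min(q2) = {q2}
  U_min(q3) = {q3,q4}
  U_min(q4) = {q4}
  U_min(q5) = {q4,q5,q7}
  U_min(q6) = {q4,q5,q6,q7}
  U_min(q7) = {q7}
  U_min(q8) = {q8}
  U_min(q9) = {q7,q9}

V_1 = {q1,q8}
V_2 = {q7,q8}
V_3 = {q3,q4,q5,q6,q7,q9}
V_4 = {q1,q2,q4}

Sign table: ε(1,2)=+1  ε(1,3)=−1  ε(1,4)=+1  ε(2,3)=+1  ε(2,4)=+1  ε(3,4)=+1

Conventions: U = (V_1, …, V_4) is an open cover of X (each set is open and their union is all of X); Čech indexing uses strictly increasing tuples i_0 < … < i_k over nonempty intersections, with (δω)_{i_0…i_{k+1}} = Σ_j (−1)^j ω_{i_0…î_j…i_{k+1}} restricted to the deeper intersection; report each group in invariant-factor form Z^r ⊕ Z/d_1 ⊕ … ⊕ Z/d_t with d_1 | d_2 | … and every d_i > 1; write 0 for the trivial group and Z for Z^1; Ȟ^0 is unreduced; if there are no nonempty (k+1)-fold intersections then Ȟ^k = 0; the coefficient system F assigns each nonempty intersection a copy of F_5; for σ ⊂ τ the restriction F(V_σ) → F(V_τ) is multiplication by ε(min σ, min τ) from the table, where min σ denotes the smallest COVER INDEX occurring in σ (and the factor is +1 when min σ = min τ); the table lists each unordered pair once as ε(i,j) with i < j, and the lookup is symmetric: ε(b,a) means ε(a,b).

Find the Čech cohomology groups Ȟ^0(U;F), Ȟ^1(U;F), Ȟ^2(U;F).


Ȟ^0 ≅ Z/5,  Ȟ^1 ≅ Z/5,  Ȟ^2 ≅ 0

nonempty overlaps:
  V12={q8} V14={q1} V23={q7} V34={q4}
C dims 4,4; δ0: rk_F5 3
degree 0: 4−3−0 = 1 → Ȟ^0 ≅ Z/5
degree 1: 4−0−3 = 1 → Ȟ^1 ≅ Z/5
degree 2: 0−0−0 = 0 → Ȟ^2 ≅ 0


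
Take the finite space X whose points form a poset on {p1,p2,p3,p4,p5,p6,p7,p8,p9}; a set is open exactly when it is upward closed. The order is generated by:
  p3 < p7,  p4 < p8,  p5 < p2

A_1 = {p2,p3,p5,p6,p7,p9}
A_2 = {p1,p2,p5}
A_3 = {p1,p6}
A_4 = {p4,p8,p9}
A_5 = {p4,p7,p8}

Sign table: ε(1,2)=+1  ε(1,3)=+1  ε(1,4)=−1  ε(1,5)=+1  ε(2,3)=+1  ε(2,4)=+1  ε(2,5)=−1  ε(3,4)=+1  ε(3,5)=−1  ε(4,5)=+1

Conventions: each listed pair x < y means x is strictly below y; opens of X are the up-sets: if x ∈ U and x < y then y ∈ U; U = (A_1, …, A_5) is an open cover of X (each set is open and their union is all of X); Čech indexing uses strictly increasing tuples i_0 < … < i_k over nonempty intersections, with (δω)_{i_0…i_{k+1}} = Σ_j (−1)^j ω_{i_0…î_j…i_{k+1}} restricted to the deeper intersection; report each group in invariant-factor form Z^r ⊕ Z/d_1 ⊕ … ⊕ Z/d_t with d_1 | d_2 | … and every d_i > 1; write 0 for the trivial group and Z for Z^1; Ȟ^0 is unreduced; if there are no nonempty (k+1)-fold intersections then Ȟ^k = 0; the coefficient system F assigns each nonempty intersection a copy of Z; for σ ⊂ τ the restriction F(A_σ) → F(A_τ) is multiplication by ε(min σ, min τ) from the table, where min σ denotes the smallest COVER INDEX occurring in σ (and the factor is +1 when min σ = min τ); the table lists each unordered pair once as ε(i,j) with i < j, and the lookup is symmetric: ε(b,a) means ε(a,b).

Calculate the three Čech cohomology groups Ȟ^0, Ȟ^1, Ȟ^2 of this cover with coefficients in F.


nerve simplices:
  A12={p2,p5} A13={p6} A14={p9} A15={p7} A23={p1} A45={p4,p8}
C dims 5,6; δ0: rk 5, SNF 1^4·2
degree 0: 5−5−0 = 0 → Ȟ^0 ≅ 0
degree 1: 6−0−5 = 1 plus torsion [2] → Ȟ^1 ≅ Z ⊕ Z/2
degree 2: 0−0−0 = 0 → Ȟ^2 ≅ 0

Ȟ^0 ≅ 0, Ȟ^1 ≅ Z ⊕ Z/2 and Ȟ^2 ≅ 0


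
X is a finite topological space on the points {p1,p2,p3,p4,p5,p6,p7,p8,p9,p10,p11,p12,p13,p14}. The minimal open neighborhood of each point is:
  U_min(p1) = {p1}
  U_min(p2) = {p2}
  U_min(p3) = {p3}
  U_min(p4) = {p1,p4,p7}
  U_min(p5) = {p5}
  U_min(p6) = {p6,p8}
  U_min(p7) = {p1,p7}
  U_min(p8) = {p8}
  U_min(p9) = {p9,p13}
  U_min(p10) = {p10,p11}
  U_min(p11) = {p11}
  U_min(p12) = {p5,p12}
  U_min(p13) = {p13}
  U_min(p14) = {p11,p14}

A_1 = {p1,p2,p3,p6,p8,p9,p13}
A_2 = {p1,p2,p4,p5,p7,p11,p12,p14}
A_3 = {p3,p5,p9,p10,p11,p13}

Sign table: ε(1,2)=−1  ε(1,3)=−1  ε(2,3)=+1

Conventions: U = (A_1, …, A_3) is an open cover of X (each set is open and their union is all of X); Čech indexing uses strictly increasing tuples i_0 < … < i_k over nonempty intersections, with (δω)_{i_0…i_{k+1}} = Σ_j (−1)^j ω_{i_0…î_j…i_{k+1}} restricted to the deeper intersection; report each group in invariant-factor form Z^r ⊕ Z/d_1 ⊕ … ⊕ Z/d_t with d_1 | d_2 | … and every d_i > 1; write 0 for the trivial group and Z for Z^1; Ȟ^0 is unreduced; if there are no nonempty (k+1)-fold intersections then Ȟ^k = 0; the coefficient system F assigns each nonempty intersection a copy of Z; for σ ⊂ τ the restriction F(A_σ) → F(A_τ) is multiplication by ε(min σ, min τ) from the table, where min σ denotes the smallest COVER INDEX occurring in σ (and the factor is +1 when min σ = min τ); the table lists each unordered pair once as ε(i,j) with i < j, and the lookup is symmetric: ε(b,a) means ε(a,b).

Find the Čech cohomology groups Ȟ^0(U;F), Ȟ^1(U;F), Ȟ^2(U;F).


nerve simplices:
  A12={p1,p2} A13={p3,p9,p13} A23={p5,p11}
C dims 3,3; δ0: rk 2, SNF 1^2
degree 0: 3−2−0 = 1 → Ȟ^0 ≅ Z
degree 1: 3−0−2 = 1 → Ȟ^1 ≅ Z
degree 2: 0−0−0 = 0 → Ȟ^2 ≅ 0

Ȟ^0(U;F) ≅ Z, Ȟ^1(U;F) ≅ Z, Ȟ^2(U;F) ≅ 0


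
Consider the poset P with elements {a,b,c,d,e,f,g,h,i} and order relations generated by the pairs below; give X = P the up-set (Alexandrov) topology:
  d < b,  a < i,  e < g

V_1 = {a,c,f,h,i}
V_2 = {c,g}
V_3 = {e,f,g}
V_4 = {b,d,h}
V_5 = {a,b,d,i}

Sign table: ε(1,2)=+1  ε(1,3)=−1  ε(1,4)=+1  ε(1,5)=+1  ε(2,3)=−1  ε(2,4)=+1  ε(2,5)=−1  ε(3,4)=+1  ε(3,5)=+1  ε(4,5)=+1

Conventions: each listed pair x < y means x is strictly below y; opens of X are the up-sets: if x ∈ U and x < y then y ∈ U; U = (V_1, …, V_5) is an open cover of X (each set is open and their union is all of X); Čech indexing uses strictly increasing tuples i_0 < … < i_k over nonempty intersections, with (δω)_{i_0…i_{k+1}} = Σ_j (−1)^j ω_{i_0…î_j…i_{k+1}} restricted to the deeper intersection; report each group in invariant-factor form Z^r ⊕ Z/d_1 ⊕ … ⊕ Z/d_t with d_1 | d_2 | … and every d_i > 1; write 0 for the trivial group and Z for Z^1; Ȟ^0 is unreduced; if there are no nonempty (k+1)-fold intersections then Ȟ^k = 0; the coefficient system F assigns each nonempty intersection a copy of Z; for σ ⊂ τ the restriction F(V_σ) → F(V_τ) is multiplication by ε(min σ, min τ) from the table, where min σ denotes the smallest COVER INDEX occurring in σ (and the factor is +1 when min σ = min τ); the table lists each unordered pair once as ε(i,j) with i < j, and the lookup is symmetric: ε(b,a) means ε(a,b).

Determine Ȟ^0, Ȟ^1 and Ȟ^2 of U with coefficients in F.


cover nerve:
  V12={c} V13={f} V14={h} V15={a,i} V23={g} V45={b,d}
C dims 5,6; δ0: rk 4, SNF 1^4
Ȟ^0: (5−4)−0=1 ⇒ Z
Ȟ^1: (6−0)−4=2 ⇒ Z^2
Ȟ^2: (0−0)−0=0 ⇒ 0

Ȟ^0 = Z, Ȟ^1 = Z^2 and Ȟ^2 = 0


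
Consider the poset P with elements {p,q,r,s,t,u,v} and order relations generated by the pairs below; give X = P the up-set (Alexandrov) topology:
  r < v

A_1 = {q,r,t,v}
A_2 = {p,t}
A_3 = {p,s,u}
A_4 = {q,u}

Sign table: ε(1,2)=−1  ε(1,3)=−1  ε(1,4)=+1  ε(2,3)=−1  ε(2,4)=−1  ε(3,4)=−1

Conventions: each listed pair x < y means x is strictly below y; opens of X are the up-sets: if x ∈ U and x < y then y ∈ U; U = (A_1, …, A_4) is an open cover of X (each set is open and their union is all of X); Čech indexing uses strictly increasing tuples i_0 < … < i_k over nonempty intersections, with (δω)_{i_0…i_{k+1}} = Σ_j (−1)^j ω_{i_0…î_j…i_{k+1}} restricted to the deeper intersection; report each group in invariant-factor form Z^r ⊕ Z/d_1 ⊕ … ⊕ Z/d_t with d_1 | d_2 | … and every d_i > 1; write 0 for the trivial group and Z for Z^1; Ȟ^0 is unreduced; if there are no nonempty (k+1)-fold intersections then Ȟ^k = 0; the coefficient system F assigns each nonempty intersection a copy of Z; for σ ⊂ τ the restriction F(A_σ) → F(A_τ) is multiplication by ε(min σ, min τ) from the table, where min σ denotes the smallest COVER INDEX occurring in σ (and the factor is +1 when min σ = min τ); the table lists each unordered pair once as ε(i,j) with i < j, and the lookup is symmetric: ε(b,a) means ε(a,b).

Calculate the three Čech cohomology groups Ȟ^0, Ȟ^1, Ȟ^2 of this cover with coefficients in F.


Ȟ^0 ≅ 0, Ȟ^1 ≅ Z/2, Ȟ^2 ≅ 0

cover nerve:
  A12={t} A14={q} A23={p} A34={u}
C dims 4,4; δ0: rk 4, SNF 1^3·2
Ȟ^0: (4−4)−0=0 ⇒ 0
Ȟ^1: (4−0)−4=0 plus torsion [2] ⇒ Z/2
Ȟ^2: (0−0)−0=0 ⇒ 0


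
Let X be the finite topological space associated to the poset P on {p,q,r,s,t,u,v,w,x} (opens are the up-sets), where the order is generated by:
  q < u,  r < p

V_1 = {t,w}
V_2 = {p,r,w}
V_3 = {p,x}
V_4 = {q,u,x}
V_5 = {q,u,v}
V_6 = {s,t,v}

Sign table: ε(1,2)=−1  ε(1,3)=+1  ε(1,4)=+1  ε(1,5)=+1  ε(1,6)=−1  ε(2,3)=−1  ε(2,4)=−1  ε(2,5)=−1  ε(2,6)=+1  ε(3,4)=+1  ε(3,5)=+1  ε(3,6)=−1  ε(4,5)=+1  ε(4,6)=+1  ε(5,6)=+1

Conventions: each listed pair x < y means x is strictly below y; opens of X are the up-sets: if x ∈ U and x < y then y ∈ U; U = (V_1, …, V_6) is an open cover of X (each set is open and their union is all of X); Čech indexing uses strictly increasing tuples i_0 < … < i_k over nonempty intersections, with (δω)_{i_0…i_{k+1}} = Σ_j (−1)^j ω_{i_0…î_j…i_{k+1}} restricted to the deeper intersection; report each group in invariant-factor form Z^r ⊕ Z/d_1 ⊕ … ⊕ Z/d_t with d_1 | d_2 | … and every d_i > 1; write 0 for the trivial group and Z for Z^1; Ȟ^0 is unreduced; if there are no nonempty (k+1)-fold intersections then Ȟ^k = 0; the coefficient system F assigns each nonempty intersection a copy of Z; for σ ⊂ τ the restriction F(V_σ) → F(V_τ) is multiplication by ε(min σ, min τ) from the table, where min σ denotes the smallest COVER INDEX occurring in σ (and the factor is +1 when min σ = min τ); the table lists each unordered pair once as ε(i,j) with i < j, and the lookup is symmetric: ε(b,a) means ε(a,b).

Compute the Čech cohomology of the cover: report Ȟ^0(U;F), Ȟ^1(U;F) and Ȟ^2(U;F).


cover nerve:
  V12={w} V16={t} V23={p} V34={x} V45={q,u} V56={v}
C dims 6,6; δ0: rk 6, SNF 1^5·2
Ȟ^0: (6−6)−0=0 ⇒ 0
Ȟ^1: (6−0)−6=0 plus torsion [2] ⇒ Z/2
Ȟ^2: (0−0)−0=0 ⇒ 0

Ȟ^0 ≅ 0,  Ȟ^1 ≅ Z/2,  Ȟ^2 ≅ 0


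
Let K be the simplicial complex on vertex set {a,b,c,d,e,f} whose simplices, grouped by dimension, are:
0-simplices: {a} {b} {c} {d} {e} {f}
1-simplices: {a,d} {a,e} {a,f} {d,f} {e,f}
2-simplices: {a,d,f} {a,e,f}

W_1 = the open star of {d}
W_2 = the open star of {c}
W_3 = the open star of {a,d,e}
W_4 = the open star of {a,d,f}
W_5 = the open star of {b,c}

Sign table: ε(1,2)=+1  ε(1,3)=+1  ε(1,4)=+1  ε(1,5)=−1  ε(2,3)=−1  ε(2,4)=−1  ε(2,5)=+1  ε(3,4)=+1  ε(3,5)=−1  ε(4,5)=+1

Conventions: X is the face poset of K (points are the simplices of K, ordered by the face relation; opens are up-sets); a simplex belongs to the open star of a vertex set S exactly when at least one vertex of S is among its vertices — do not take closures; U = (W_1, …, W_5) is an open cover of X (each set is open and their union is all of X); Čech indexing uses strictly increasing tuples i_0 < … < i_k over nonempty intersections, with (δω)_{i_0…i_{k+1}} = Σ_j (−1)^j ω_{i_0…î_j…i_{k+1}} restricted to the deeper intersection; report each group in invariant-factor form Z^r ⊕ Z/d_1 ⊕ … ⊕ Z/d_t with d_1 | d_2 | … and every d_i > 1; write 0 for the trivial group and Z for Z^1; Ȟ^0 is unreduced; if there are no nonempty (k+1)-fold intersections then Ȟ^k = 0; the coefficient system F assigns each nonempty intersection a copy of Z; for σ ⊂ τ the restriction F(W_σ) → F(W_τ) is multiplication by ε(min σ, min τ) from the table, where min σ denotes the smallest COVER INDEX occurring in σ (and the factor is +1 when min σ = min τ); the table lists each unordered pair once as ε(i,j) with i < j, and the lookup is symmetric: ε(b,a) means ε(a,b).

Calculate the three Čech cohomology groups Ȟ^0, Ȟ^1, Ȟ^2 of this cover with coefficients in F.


nonempty intersections:
  W1={{d},{a,d},{d,f},{a,d,f}} W2={{c}} W3={{a},{d},{e},{a,d},{a,e},{a,f},{d,f},{e,f},{a,d,f},{a,e,f}} W4={{a},{d},{f},{a,d},{a,e},{a,f},{d,f},{e,f},{a,d,f},{a,e,f}} W5={{b},{c}}
  W13={{d},{a,d},{d,f},{a,d,f}} W14={{d},{a,d},{d,f},{a,d,f}} W25={{c}} W34={{a},{d},{a,d},{a,e},{a,f},{d,f},{e,f},{a,d,f},{a,e,f}}
  W134={{d},{a,d},{d,f},{a,d,f}}
C dims 5,4,1; δ0: rk 3, SNF 1^3; δ1: rk 1, SNF 1^1
Ȟ^0: (5−3)−0=2 ⇒ Z^2
Ȟ^1: (4−1)−3=0 ⇒ 0
Ȟ^2: (1−0)−1=0 ⇒ 0

Ȟ^0 ≅ Z^2,  Ȟ^1 ≅ 0,  Ȟ^2 ≅ 0
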